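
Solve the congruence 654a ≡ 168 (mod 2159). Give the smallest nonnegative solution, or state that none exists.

1466

gcd(2159, 654):
  2159 = 3*654 + 197
  654 = 3*197 + 63
  197 = 3*63 + 8
  63 = 7*8 + 7
  8 = 1*7 + 1
  7 = 7*1
so gcd(2159, 654) = 1.
1 divides 168, so solutions exist.
Back-substitute for Bézout coefficients:
  1 = 8 - 1*7
  ... = 654*(-274) + 2159*(83)
So 654*(-274) ≡ 1 (mod 2159); multiply by 168: a ≡ -46032 (mod 2159).
Smallest nonnegative: a = -46032 mod 2159 = 1466.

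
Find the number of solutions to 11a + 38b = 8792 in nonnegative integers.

21

gcd(38, 11) = 1  (38 = 3*11 + 5, 11 = 2*5 + 1, 5 = 5*1).
Back-substituting, 11*(7) + 38*(-2) = 1.
Scale by 8792: one solution is (61544, -17584). Reduce a mod 38: (22, 225).
General: a = 22 + 38t, b = 225 - 11t.
a ≥ 0 ⇒ t ≥ 0; b ≥ 0 ⇒ t ≤ 20. So t ∈ [0, 20]: 21 solutions.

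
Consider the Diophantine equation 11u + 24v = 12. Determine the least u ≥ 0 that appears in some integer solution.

12

gcd(24, 11) = 1  (24 = 2·11 + 2, 11 = 5·2 + 1, 2 = 2·1).
1 divides 12, so solutions exist.
Back-substituting, 11·(11) + 24·(-5) = 1.
Scale by 12/1 = 12: (u₀, v₀) = (132, -60).
General solution: u = 132 + 24t, v = -60 - 11t for integer t.
u ≥ 0: smallest is 132 mod 24 = 12 (at t = -5), with v = -5.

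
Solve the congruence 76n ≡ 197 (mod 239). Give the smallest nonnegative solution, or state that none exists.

gcd(239, 76) = 1.
1 divides 197, so solutions exist.
By Bézout, 76*(-22) + 239*(7) = 1.
So 76*(-22) ≡ 1 (mod 239); multiply by 197: n ≡ -4334 (mod 239).
Smallest nonnegative: n = -4334 mod 239 = 207.

207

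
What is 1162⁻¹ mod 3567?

2422

gcd(3567, 1162):
  3567 = 3·1162 + 81
  1162 = 14·81 + 28
  81 = 2·28 + 25
  28 = 1·25 + 3
  25 = 8·3 + 1
  3 = 3·1
so gcd(3567, 1162) = 1.
Back-substitute for Bézout coefficients:
  1 = 25 - 8·3
  ... = 1162·(-1145) + 3567·(373)
So 1162·-1145 ≡ 1 (mod 3567), and -1145 mod 3567 = 2422.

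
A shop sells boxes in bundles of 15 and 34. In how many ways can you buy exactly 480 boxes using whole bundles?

Need nonnegative integers with 15j + 34k = 480.
gcd(15, 34) = 1, and 15·(-9) + 34·(4) = 1.
So (j₀, k₀) = (-4320, 1920); general j = -4320 + 34t, k = 1920 - 15t.
j ≥ 0 ⇒ t ≥ 128; k ≥ 0 ⇒ t ≤ 128. That's 1 value of t.

1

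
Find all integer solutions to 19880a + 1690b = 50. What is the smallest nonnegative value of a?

21

gcd(19880, 1690) = 10  (19880 = 11×1690 + 1290, 1690 = 1×1290 + 400, 1290 = 3×400 + 90, 400 = 4×90 + 40, 90 = 2×40 + 10, 40 = 4×10).
10 divides 50, so solutions exist.
Back-substituting, 19880×(38) + 1690×(-447) = 10.
Scale by 50/10 = 5: (a₀, b₀) = (190, -2235).
General solution: a = 190 + 169t, b = -2235 - 1988t for integer t.
a ≥ 0: smallest is 190 mod 169 = 21 (at t = -1), with b = -247.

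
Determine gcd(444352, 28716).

4

gcd(444352, 28716):
  444352 = 15*28716 + 13612
  28716 = 2*13612 + 1492
  13612 = 9*1492 + 184
  1492 = 8*184 + 20
  184 = 9*20 + 4
  20 = 5*4
so gcd(444352, 28716) = 4.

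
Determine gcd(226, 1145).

1

gcd(1145, 226):
  1145 = 5×226 + 15
  226 = 15×15 + 1
  15 = 15×1
so gcd(1145, 226) = 1.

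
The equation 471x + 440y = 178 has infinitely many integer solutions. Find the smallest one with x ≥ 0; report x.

gcd(471, 440):
  471 = 1*440 + 31
  440 = 14*31 + 6
  31 = 5*6 + 1
  6 = 6*1
so gcd(471, 440) = 1.
1 divides 178, so solutions exist.
Back-substitute for Bézout coefficients:
  1 = 31 - 5*6
  ... = 471*(71) + 440*(-76)
Scale by 178/1 = 178: (x₀, y₀) = (12638, -13528).
General solution: x = 12638 + 440t, y = -13528 - 471t for integer t.
x ≥ 0: smallest is 12638 mod 440 = 318 (at t = -28), with y = -340.

318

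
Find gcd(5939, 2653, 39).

1

gcd(5939, 2653) = 1  (5939 = 2×2653 + 633, 2653 = 4×633 + 121, 633 = 5×121 + 28, 121 = 4×28 + 9, 28 = 3×9 + 1, 9 = 9×1).
gcd(1, 39) = 1.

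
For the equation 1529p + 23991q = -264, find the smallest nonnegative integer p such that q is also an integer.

549

gcd(23991, 1529):
  23991 = 15*1529 + 1056
  1529 = 1*1056 + 473
  1056 = 2*473 + 110
  473 = 4*110 + 33
  110 = 3*33 + 11
  33 = 3*11
so gcd(23991, 1529) = 11.
11 divides -264, so solutions exist.
Back-substitute for Bézout coefficients:
  11 = 110 - 3*33
  ... = 1529*(-659) + 23991*(42)
Scale by -264/11 = -24: (p₀, q₀) = (15816, -1008).
General solution: p = 15816 + 2181t, q = -1008 - 139t for integer t.
p ≥ 0: smallest is 15816 mod 2181 = 549 (at t = -7), with q = -35.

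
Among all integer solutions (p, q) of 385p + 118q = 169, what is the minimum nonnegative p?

gcd(385, 118):
  385 = 3*118 + 31
  118 = 3*31 + 25
  31 = 1*25 + 6
  25 = 4*6 + 1
  6 = 6*1
so gcd(385, 118) = 1.
1 divides 169, so solutions exist.
Back-substitute for Bézout coefficients:
  1 = 25 - 4*6
  ... = 385*(-19) + 118*(62)
Scale by 169/1 = 169: (p₀, q₀) = (-3211, 10478).
General solution: p = -3211 + 118t, q = 10478 - 385t for integer t.
p ≥ 0: smallest is -3211 mod 118 = 93 (at t = 28), with q = -302.

93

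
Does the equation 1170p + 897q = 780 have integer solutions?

yes

gcd(1170, 897) = 39.
39 divides 780, so integer solutions exist.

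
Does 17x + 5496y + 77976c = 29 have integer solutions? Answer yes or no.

gcd(5496, 17) = 1  (5496 = 323·17 + 5, 17 = 3·5 + 2, 5 = 2·2 + 1, 2 = 2·1).
gcd(1, 77976) = 1.
1 divides 29, so integer solutions exist.

yes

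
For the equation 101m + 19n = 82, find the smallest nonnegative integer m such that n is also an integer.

gcd(101, 19) = 1.
1 divides 82, so solutions exist.
By Bézout, 101×(-3) + 19×(16) = 1.
Scale by 82/1 = 82: (m₀, n₀) = (-246, 1312).
General solution: m = -246 + 19t, n = 1312 - 101t for integer t.
m ≥ 0: smallest is -246 mod 19 = 1 (at t = 13), with n = -1.

1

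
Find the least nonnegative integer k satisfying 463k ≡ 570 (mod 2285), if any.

95

gcd(2285, 463) = 1.
1 divides 570, so solutions exist.
By Bézout, 463·(-533) + 2285·(108) = 1.
So 463·(-533) ≡ 1 (mod 2285); multiply by 570: k ≡ -303810 (mod 2285).
Smallest nonnegative: k = -303810 mod 2285 = 95.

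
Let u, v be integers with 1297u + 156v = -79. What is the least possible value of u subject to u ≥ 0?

113

gcd(1297, 156):
  1297 = 8*156 + 49
  156 = 3*49 + 9
  49 = 5*9 + 4
  9 = 2*4 + 1
  4 = 4*1
so gcd(1297, 156) = 1.
1 divides -79, so solutions exist.
Back-substitute for Bézout coefficients:
  1 = 9 - 2*4
  ... = 1297*(-35) + 156*(291)
Scale by -79/1 = -79: (u₀, v₀) = (2765, -22989).
General solution: u = 2765 + 156t, v = -22989 - 1297t for integer t.
u ≥ 0: smallest is 2765 mod 156 = 113 (at t = -17), with v = -940.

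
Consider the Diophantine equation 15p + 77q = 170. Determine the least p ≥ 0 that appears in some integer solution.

37

gcd(77, 15):
  77 = 5*15 + 2
  15 = 7*2 + 1
  2 = 2*1
so gcd(77, 15) = 1.
1 divides 170, so solutions exist.
Back-substitute for Bézout coefficients:
  1 = 15 - 7*2
  ... = 15*(36) + 77*(-7)
Scale by 170/1 = 170: (p₀, q₀) = (6120, -1190).
General solution: p = 6120 + 77t, q = -1190 - 15t for integer t.
p ≥ 0: smallest is 6120 mod 77 = 37 (at t = -79), with q = -5.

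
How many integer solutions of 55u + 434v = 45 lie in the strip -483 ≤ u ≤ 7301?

18

gcd(434, 55) = 1.
By Bézout, 55×(-71) + 434×(9) = 1.
Particular solution: (277, -35).
General solution: u = 277 + 434t, v = -35 - 55t for integer t.
-483 ≤ 277 + 434t ≤ 7301 gives t ∈ [-1, 16], which is 18 values.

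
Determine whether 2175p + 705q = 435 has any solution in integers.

gcd(2175, 705) = 15  (2175 = 3·705 + 60, 705 = 11·60 + 45, 60 = 1·45 + 15, 45 = 3·15).
15 divides 435, so integer solutions exist.

yes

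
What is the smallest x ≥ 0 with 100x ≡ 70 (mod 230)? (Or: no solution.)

gcd(230, 100) = 10  (230 = 2×100 + 30, 100 = 3×30 + 10, 30 = 3×10).
10 divides 70, so solutions exist.
Back-substituting, 100×(7) + 230×(-3) = 10.
So 100×(7) ≡ 10 (mod 230); multiply by 7: x ≡ 49 (mod 23).
Smallest nonnegative: x = 49 mod 23 = 3.

3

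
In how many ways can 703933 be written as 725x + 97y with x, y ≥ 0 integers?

10

gcd(725, 97) = 1.
By Bézout, 725·(19) + 97·(-142) = 1.
One solution: (76, 6689).
General: x = 76 + 97t, y = 6689 - 725t.
x ≥ 0 ⇒ t ≥ 0; y ≥ 0 ⇒ t ≤ 9. So t ∈ [0, 9]: 10 solutions.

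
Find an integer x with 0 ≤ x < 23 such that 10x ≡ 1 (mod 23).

7

gcd(23, 10) = 1  (23 = 2×10 + 3, 10 = 3×3 + 1, 3 = 3×1).
Back-substituting, 10×(7) + 23×(-3) = 1.
So 10×7 ≡ 1 (mod 23), and 7 mod 23 = 7.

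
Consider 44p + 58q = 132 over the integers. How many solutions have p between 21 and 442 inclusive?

15

gcd(58, 44) = 2.
By Bézout, 44×(4) + 58×(-3) = 2.
Particular solution: (3, 0).
General solution: p = 3 + 29t, q = 0 - 22t for integer t.
21 ≤ 3 + 29t ≤ 442 gives t ∈ [1, 15], which is 15 values.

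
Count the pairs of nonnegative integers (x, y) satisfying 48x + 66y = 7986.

16

gcd(66, 48) = 6.
By Bézout, 48·(-4) + 66·(3) = 6.
One solution: (0, 121).
General: x = 0 + 11t, y = 121 - 8t.
x ≥ 0 ⇒ t ≥ 0; y ≥ 0 ⇒ t ≤ 15. So t ∈ [0, 15]: 16 solutions.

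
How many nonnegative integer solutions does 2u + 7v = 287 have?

gcd(7, 2) = 1  (7 = 3·2 + 1, 2 = 2·1).
Back-substituting, 2·(-3) + 7·(1) = 1.
Scale by 287: one solution is (-861, 287). Reduce u mod 7: (0, 41).
General: u = 0 + 7t, v = 41 - 2t.
u ≥ 0 ⇒ t ≥ 0; v ≥ 0 ⇒ t ≤ 20. So t ∈ [0, 20]: 21 solutions.

21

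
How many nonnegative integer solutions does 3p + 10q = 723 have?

25

gcd(10, 3) = 1.
By Bézout, 3*(-3) + 10*(1) = 1.
One solution: (1, 72).
General: p = 1 + 10t, q = 72 - 3t.
p ≥ 0 ⇒ t ≥ 0; q ≥ 0 ⇒ t ≤ 24. So t ∈ [0, 24]: 25 solutions.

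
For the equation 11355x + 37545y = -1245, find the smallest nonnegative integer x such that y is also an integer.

1997

gcd(37545, 11355):
  37545 = 3×11355 + 3480
  11355 = 3×3480 + 915
  3480 = 3×915 + 735
  915 = 1×735 + 180
  735 = 4×180 + 15
  180 = 12×15
so gcd(37545, 11355) = 15.
15 divides -1245, so solutions exist.
Back-substitute for Bézout coefficients:
  15 = 735 - 4×180
  ... = 11355×(-205) + 37545×(62)
Scale by -1245/15 = -83: (x₀, y₀) = (17015, -5146).
General solution: x = 17015 + 2503t, y = -5146 - 757t for integer t.
x ≥ 0: smallest is 17015 mod 2503 = 1997 (at t = -6), with y = -604.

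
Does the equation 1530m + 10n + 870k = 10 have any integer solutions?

gcd(1530, 10):
  1530 = 153×10
so gcd(1530, 10) = 10.
gcd(10, 870) = 10.
10 divides 10, so integer solutions exist.

yes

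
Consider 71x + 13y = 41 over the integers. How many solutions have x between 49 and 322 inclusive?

21

gcd(71, 13):
  71 = 5*13 + 6
  13 = 2*6 + 1
  6 = 6*1
so gcd(71, 13) = 1.
Back-substitute for Bézout coefficients:
  1 = 13 - 2*6
  ... = 71*(-2) + 13*(11)
Scale by 41: particular solution (-82, 451); reduce x mod 13: (9, -46).
General solution: x = 9 + 13t, y = -46 - 71t for integer t.
49 ≤ 9 + 13t ≤ 322 gives t ∈ [4, 24], which is 21 values.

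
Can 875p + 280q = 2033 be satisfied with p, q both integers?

no

gcd(875, 280) = 35  (875 = 3*280 + 35, 280 = 8*35).
35 does not divide 2033 (remainder 3), so no integer solutions.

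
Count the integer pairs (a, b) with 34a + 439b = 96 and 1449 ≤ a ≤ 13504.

27

gcd(439, 34) = 1.
By Bézout, 34×(-142) + 439×(11) = 1.
Particular solution: (416, -32).
General solution: a = 416 + 439t, b = -32 - 34t for integer t.
1449 ≤ 416 + 439t ≤ 13504 gives t ∈ [3, 29], which is 27 values.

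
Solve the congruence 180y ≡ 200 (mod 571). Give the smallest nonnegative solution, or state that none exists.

gcd(571, 180) = 1  (571 = 3×180 + 31, 180 = 5×31 + 25, 31 = 1×25 + 6, 25 = 4×6 + 1, 6 = 6×1).
1 divides 200, so solutions exist.
Back-substituting, 180×(92) + 571×(-29) = 1.
So 180×(92) ≡ 1 (mod 571); multiply by 200: y ≡ 18400 (mod 571).
Smallest nonnegative: y = 18400 mod 571 = 128.

128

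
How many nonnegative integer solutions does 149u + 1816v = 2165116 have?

8

gcd(1816, 149) = 1.
By Bézout, 149·(-195) + 1816·(16) = 1.
One solution: (588, 1144).
General: u = 588 + 1816t, v = 1144 - 149t.
u ≥ 0 ⇒ t ≥ 0; v ≥ 0 ⇒ t ≤ 7. So t ∈ [0, 7]: 8 solutions.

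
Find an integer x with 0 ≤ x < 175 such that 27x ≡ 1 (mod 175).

gcd(175, 27) = 1  (175 = 6×27 + 13, 27 = 2×13 + 1, 13 = 13×1).
Back-substituting, 27×(13) + 175×(-2) = 1.
So 27×13 ≡ 1 (mod 175), and 13 mod 175 = 13.

13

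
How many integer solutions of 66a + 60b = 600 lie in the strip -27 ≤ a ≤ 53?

8

gcd(66, 60):
  66 = 1·60 + 6
  60 = 10·6
so gcd(66, 60) = 6.
Back-substitute for Bézout coefficients:
  6 = 66 - 1·60
  ... = 66·(1) + 60·(-1)
Scale by 100: particular solution (100, -100); reduce a mod 10: (0, 10).
General solution: a = 0 + 10t, b = 10 - 11t for integer t.
-27 ≤ 0 + 10t ≤ 53 gives t ∈ [-2, 5], which is 8 values.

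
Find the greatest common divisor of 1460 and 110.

gcd(1460, 110) = 10  (1460 = 13·110 + 30, 110 = 3·30 + 20, 30 = 1·20 + 10, 20 = 2·10).

10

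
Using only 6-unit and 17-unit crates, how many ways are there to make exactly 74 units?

Need nonnegative integers with 6j + 17k = 74.
gcd(6, 17) = 1, and 6·(3) + 17·(-1) = 1.
So (j₀, k₀) = (222, -74); general j = 222 + 17t, k = -74 - 6t.
j ≥ 0 ⇒ t ≥ -13; k ≥ 0 ⇒ t ≤ -13. That's 1 value of t.

1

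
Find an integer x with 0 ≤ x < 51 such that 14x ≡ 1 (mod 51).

11

gcd(51, 14) = 1.
By Bézout, 14×(11) + 51×(-3) = 1.
So 14×11 ≡ 1 (mod 51), and 11 mod 51 = 11.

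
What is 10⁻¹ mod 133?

gcd(133, 10):
  133 = 13×10 + 3
  10 = 3×3 + 1
  3 = 3×1
so gcd(133, 10) = 1.
Back-substitute for Bézout coefficients:
  1 = 10 - 3×3
  ... = 10×(40) + 133×(-3)
So 10×40 ≡ 1 (mod 133), and 40 mod 133 = 40.

40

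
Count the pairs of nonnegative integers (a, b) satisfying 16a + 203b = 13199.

4

gcd(203, 16) = 1.
By Bézout, 16*(-38) + 203*(3) = 1.
One solution: (51, 61).
General: a = 51 + 203t, b = 61 - 16t.
a ≥ 0 ⇒ t ≥ 0; b ≥ 0 ⇒ t ≤ 3. So t ∈ [0, 3]: 4 solutions.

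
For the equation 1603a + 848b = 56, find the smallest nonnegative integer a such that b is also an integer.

200

gcd(1603, 848) = 1  (1603 = 1×848 + 755, 848 = 1×755 + 93, 755 = 8×93 + 11, 93 = 8×11 + 5, 11 = 2×5 + 1, 5 = 5×1).
1 divides 56, so solutions exist.
Back-substituting, 1603×(155) + 848×(-293) = 1.
Scale by 56/1 = 56: (a₀, b₀) = (8680, -16408).
General solution: a = 8680 + 848t, b = -16408 - 1603t for integer t.
a ≥ 0: smallest is 8680 mod 848 = 200 (at t = -10), with b = -378.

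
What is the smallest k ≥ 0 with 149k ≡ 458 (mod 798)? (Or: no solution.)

544

gcd(798, 149) = 1  (798 = 5*149 + 53, 149 = 2*53 + 43, 53 = 1*43 + 10, 43 = 4*10 + 3, 10 = 3*3 + 1, 3 = 3*1).
1 divides 458, so solutions exist.
Back-substituting, 149*(-241) + 798*(45) = 1.
So 149*(-241) ≡ 1 (mod 798); multiply by 458: k ≡ -110378 (mod 798).
Smallest nonnegative: k = -110378 mod 798 = 544.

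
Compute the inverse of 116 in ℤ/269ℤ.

109

gcd(269, 116) = 1.
By Bézout, 116×(109) + 269×(-47) = 1.
So 116×109 ≡ 1 (mod 269), and 109 mod 269 = 109.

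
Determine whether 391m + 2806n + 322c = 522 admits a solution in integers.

gcd(2806, 391) = 23.
gcd(23, 322) = 23.
23 does not divide 522 (remainder 16), so no integer solutions.

no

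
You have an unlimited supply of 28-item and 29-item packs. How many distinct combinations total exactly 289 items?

Need nonnegative integers with 28j + 29k = 289.
gcd(28, 29) = 1, and 28·(-1) + 29·(1) = 1.
So (j₀, k₀) = (-289, 289); general j = -289 + 29t, k = 289 - 28t.
j ≥ 0 ⇒ t ≥ 10; k ≥ 0 ⇒ t ≤ 10. That's 1 value of t.

1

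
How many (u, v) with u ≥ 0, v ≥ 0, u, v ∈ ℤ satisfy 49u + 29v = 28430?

20

gcd(49, 29):
  49 = 1·29 + 20
  29 = 1·20 + 9
  20 = 2·9 + 2
  9 = 4·2 + 1
  2 = 2·1
so gcd(49, 29) = 1.
Back-substitute for Bézout coefficients:
  1 = 9 - 4·2
  ... = 49·(-13) + 29·(22)
Scale by 28430: one solution is (-369590, 625460). Reduce u mod 29: (15, 955).
General: u = 15 + 29t, v = 955 - 49t.
u ≥ 0 ⇒ t ≥ 0; v ≥ 0 ⇒ t ≤ 19. So t ∈ [0, 19]: 20 solutions.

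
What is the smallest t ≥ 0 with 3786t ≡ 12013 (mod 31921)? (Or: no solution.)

gcd(31921, 3786):
  31921 = 8*3786 + 1633
  3786 = 2*1633 + 520
  1633 = 3*520 + 73
  520 = 7*73 + 9
  73 = 8*9 + 1
  9 = 9*1
so gcd(31921, 3786) = 1.
1 divides 12013, so solutions exist.
Back-substitute for Bézout coefficients:
  1 = 73 - 8*9
  ... = 3786*(-3499) + 31921*(415)
So 3786*(-3499) ≡ 1 (mod 31921); multiply by 12013: t ≡ -42033487 (mod 31921).
Smallest nonnegative: t = -42033487 mod 31921 = 6470.

6470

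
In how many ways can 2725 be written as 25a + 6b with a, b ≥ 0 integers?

gcd(25, 6) = 1  (25 = 4*6 + 1, 6 = 6*1).
Back-substituting, 25*(1) + 6*(-4) = 1.
Scale by 2725: one solution is (2725, -10900). Reduce a mod 6: (1, 450).
General: a = 1 + 6t, b = 450 - 25t.
a ≥ 0 ⇒ t ≥ 0; b ≥ 0 ⇒ t ≤ 18. So t ∈ [0, 18]: 19 solutions.

19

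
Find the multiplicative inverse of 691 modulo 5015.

gcd(5015, 691):
  5015 = 7·691 + 178
  691 = 3·178 + 157
  178 = 1·157 + 21
  157 = 7·21 + 10
  21 = 2·10 + 1
  10 = 10·1
so gcd(5015, 691) = 1.
Back-substitute for Bézout coefficients:
  1 = 21 - 2·10
  ... = 691·(-479) + 5015·(66)
So 691·-479 ≡ 1 (mod 5015), and -479 mod 5015 = 4536.

4536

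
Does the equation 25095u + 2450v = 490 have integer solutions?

yes

gcd(25095, 2450) = 35  (25095 = 10×2450 + 595, 2450 = 4×595 + 70, 595 = 8×70 + 35, 70 = 2×35).
35 divides 490, so integer solutions exist.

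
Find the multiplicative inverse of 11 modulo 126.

gcd(126, 11) = 1.
By Bézout, 11*(23) + 126*(-2) = 1.
So 11*23 ≡ 1 (mod 126), and 23 mod 126 = 23.

23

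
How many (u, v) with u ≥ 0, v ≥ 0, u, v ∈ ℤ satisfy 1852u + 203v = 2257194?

gcd(1852, 203):
  1852 = 9×203 + 25
  203 = 8×25 + 3
  25 = 8×3 + 1
  3 = 3×1
so gcd(1852, 203) = 1.
Back-substitute for Bézout coefficients:
  1 = 25 - 8×3
  ... = 1852×(65) + 203×(-593)
Scale by 2257194: one solution is (146717610, -1338516042). Reduce u mod 203: (172, 9550).
General: u = 172 + 203t, v = 9550 - 1852t.
u ≥ 0 ⇒ t ≥ 0; v ≥ 0 ⇒ t ≤ 5. So t ∈ [0, 5]: 6 solutions.

6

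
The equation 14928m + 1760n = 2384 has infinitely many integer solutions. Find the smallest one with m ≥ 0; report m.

gcd(14928, 1760):
  14928 = 8×1760 + 848
  1760 = 2×848 + 64
  848 = 13×64 + 16
  64 = 4×16
so gcd(14928, 1760) = 16.
16 divides 2384, so solutions exist.
Back-substitute for Bézout coefficients:
  16 = 848 - 13×64
  ... = 14928×(27) + 1760×(-229)
Scale by 2384/16 = 149: (m₀, n₀) = (4023, -34121).
General solution: m = 4023 + 110t, n = -34121 - 933t for integer t.
m ≥ 0: smallest is 4023 mod 110 = 63 (at t = -36), with n = -533.

63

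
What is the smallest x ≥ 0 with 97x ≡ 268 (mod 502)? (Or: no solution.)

246

gcd(502, 97):
  502 = 5·97 + 17
  97 = 5·17 + 12
  17 = 1·12 + 5
  12 = 2·5 + 2
  5 = 2·2 + 1
  2 = 2·1
so gcd(502, 97) = 1.
1 divides 268, so solutions exist.
Back-substitute for Bézout coefficients:
  1 = 5 - 2·2
  ... = 97·(-207) + 502·(40)
So 97·(-207) ≡ 1 (mod 502); multiply by 268: x ≡ -55476 (mod 502).
Smallest nonnegative: x = -55476 mod 502 = 246.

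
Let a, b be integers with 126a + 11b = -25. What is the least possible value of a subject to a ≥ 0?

6

gcd(126, 11):
  126 = 11×11 + 5
  11 = 2×5 + 1
  5 = 5×1
so gcd(126, 11) = 1.
1 divides -25, so solutions exist.
Back-substitute for Bézout coefficients:
  1 = 11 - 2×5
  ... = 126×(-2) + 11×(23)
Scale by -25/1 = -25: (a₀, b₀) = (50, -575).
General solution: a = 50 + 11t, b = -575 - 126t for integer t.
a ≥ 0: smallest is 50 mod 11 = 6 (at t = -4), with b = -71.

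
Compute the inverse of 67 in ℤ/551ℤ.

gcd(551, 67):
  551 = 8·67 + 15
  67 = 4·15 + 7
  15 = 2·7 + 1
  7 = 7·1
so gcd(551, 67) = 1.
Back-substitute for Bézout coefficients:
  1 = 15 - 2·7
  ... = 67·(-74) + 551·(9)
So 67·-74 ≡ 1 (mod 551), and -74 mod 551 = 477.

477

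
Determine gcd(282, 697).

gcd(697, 282):
  697 = 2·282 + 133
  282 = 2·133 + 16
  133 = 8·16 + 5
  16 = 3·5 + 1
  5 = 5·1
so gcd(697, 282) = 1.

1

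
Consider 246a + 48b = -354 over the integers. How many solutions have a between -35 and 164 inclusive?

gcd(246, 48):
  246 = 5*48 + 6
  48 = 8*6
so gcd(246, 48) = 6.
Back-substitute for Bézout coefficients:
  6 = 246 - 5*48
  ... = 246*(1) + 48*(-5)
Scale by -59: particular solution (-59, 295); reduce a mod 8: (5, -33).
General solution: a = 5 + 8t, b = -33 - 41t for integer t.
-35 ≤ 5 + 8t ≤ 164 gives t ∈ [-5, 19], which is 25 values.

25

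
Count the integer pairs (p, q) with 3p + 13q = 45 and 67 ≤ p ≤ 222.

gcd(13, 3):
  13 = 4·3 + 1
  3 = 3·1
so gcd(13, 3) = 1.
Back-substitute for Bézout coefficients:
  1 = 13 - 4·3
  ... = 3·(-4) + 13·(1)
Scale by 45: particular solution (-180, 45); reduce p mod 13: (2, 3).
General solution: p = 2 + 13t, q = 3 - 3t for integer t.
67 ≤ 2 + 13t ≤ 222 gives t ∈ [5, 16], which is 12 values.

12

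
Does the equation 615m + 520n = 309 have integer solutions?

no

gcd(615, 520) = 5  (615 = 1×520 + 95, 520 = 5×95 + 45, 95 = 2×45 + 5, 45 = 9×5).
5 does not divide 309 (remainder 4), so no integer solutions.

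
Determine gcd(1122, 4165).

17

gcd(4165, 1122) = 17  (4165 = 3·1122 + 799, 1122 = 1·799 + 323, 799 = 2·323 + 153, 323 = 2·153 + 17, 153 = 9·17).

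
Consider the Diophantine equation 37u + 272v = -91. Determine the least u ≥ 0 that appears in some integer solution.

gcd(272, 37):
  272 = 7×37 + 13
  37 = 2×13 + 11
  13 = 1×11 + 2
  11 = 5×2 + 1
  2 = 2×1
so gcd(272, 37) = 1.
1 divides -91, so solutions exist.
Back-substitute for Bézout coefficients:
  1 = 11 - 5×2
  ... = 37×(125) + 272×(-17)
Scale by -91/1 = -91: (u₀, v₀) = (-11375, 1547).
General solution: u = -11375 + 272t, v = 1547 - 37t for integer t.
u ≥ 0: smallest is -11375 mod 272 = 49 (at t = 42), with v = -7.

49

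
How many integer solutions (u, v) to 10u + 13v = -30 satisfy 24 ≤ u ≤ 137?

gcd(13, 10) = 1.
By Bézout, 10×(4) + 13×(-3) = 1.
Particular solution: (10, -10).
General solution: u = 10 + 13t, v = -10 - 10t for integer t.
24 ≤ 10 + 13t ≤ 137 gives t ∈ [2, 9], which is 8 values.

8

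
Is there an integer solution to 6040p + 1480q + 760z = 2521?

no

gcd(6040, 1480) = 40  (6040 = 4×1480 + 120, 1480 = 12×120 + 40, 120 = 3×40).
gcd(40, 760) = 40.
40 does not divide 2521 (remainder 1), so no integer solutions.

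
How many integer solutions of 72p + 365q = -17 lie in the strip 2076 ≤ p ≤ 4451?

gcd(365, 72) = 1.
By Bézout, 72×(-147) + 365×(29) = 1.
Particular solution: (309, -61).
General solution: p = 309 + 365t, q = -61 - 72t for integer t.
2076 ≤ 309 + 365t ≤ 4451 gives t ∈ [5, 11], which is 7 values.

7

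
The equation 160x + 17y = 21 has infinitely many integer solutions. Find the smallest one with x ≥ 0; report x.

3

gcd(160, 17):
  160 = 9·17 + 7
  17 = 2·7 + 3
  7 = 2·3 + 1
  3 = 3·1
so gcd(160, 17) = 1.
1 divides 21, so solutions exist.
Back-substitute for Bézout coefficients:
  1 = 7 - 2·3
  ... = 160·(5) + 17·(-47)
Scale by 21/1 = 21: (x₀, y₀) = (105, -987).
General solution: x = 105 + 17t, y = -987 - 160t for integer t.
x ≥ 0: smallest is 105 mod 17 = 3 (at t = -6), with y = -27.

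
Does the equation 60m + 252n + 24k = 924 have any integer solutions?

yes

gcd(252, 60):
  252 = 4×60 + 12
  60 = 5×12
so gcd(252, 60) = 12.
gcd(12, 24) = 12.
12 divides 924, so integer solutions exist.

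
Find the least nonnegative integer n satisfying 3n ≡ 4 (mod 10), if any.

gcd(10, 3) = 1  (10 = 3×3 + 1, 3 = 3×1).
1 divides 4, so solutions exist.
Back-substituting, 3×(-3) + 10×(1) = 1.
So 3×(-3) ≡ 1 (mod 10); multiply by 4: n ≡ -12 (mod 10).
Smallest nonnegative: n = -12 mod 10 = 8.

8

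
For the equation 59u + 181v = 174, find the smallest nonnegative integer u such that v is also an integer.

gcd(181, 59) = 1.
1 divides 174, so solutions exist.
By Bézout, 59×(-46) + 181×(15) = 1.
Scale by 174/1 = 174: (u₀, v₀) = (-8004, 2610).
General solution: u = -8004 + 181t, v = 2610 - 59t for integer t.
u ≥ 0: smallest is -8004 mod 181 = 141 (at t = 45), with v = -45.

141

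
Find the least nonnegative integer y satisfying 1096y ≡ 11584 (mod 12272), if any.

gcd(12272, 1096) = 8.
8 divides 11584, so solutions exist.
By Bézout, 1096*(-739) + 12272*(66) = 8.
So 1096*(-739) ≡ 8 (mod 12272); multiply by 1448: y ≡ -1070072 (mod 1534).
Smallest nonnegative: y = -1070072 mod 1534 = 660.

660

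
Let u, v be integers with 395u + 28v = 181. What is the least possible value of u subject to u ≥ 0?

gcd(395, 28):
  395 = 14*28 + 3
  28 = 9*3 + 1
  3 = 3*1
so gcd(395, 28) = 1.
1 divides 181, so solutions exist.
Back-substitute for Bézout coefficients:
  1 = 28 - 9*3
  ... = 395*(-9) + 28*(127)
Scale by 181/1 = 181: (u₀, v₀) = (-1629, 22987).
General solution: u = -1629 + 28t, v = 22987 - 395t for integer t.
u ≥ 0: smallest is -1629 mod 28 = 23 (at t = 59), with v = -318.

23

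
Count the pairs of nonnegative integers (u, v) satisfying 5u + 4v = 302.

gcd(5, 4) = 1  (5 = 1*4 + 1, 4 = 4*1).
Back-substituting, 5*(1) + 4*(-1) = 1.
Scale by 302: one solution is (302, -302). Reduce u mod 4: (2, 73).
General: u = 2 + 4t, v = 73 - 5t.
u ≥ 0 ⇒ t ≥ 0; v ≥ 0 ⇒ t ≤ 14. So t ∈ [0, 14]: 15 solutions.

15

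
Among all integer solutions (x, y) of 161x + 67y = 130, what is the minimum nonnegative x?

47

gcd(161, 67) = 1  (161 = 2×67 + 27, 67 = 2×27 + 13, 27 = 2×13 + 1, 13 = 13×1).
1 divides 130, so solutions exist.
Back-substituting, 161×(5) + 67×(-12) = 1.
Scale by 130/1 = 130: (x₀, y₀) = (650, -1560).
General solution: x = 650 + 67t, y = -1560 - 161t for integer t.
x ≥ 0: smallest is 650 mod 67 = 47 (at t = -9), with y = -111.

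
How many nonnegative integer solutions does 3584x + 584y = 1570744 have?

6

gcd(3584, 584) = 8  (3584 = 6×584 + 80, 584 = 7×80 + 24, 80 = 3×24 + 8, 24 = 3×8).
Back-substituting, 3584×(22) + 584×(-135) = 8.
Scale by 196343: one solution is (4319546, -26506305). Reduce x mod 73: (63, 2303).
General: x = 63 + 73t, y = 2303 - 448t.
x ≥ 0 ⇒ t ≥ 0; y ≥ 0 ⇒ t ≤ 5. So t ∈ [0, 5]: 6 solutions.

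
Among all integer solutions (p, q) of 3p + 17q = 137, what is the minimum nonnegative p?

gcd(17, 3) = 1.
1 divides 137, so solutions exist.
By Bézout, 3*(6) + 17*(-1) = 1.
Scale by 137/1 = 137: (p₀, q₀) = (822, -137).
General solution: p = 822 + 17t, q = -137 - 3t for integer t.
p ≥ 0: smallest is 822 mod 17 = 6 (at t = -48), with q = 7.

6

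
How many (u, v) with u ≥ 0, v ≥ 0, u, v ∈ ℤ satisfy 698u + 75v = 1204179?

23

gcd(698, 75):
  698 = 9×75 + 23
  75 = 3×23 + 6
  23 = 3×6 + 5
  6 = 1×5 + 1
  5 = 5×1
so gcd(698, 75) = 1.
Back-substitute for Bézout coefficients:
  1 = 6 - 1×5
  ... = 698×(-13) + 75×(121)
Scale by 1204179: one solution is (-15654327, 145705659). Reduce u mod 75: (48, 15609).
General: u = 48 + 75t, v = 15609 - 698t.
u ≥ 0 ⇒ t ≥ 0; v ≥ 0 ⇒ t ≤ 22. So t ∈ [0, 22]: 23 solutions.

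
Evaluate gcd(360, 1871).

1

gcd(1871, 360) = 1  (1871 = 5·360 + 71, 360 = 5·71 + 5, 71 = 14·5 + 1, 5 = 5·1).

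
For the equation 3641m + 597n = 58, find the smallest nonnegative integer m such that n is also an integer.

173

gcd(3641, 597) = 1  (3641 = 6×597 + 59, 597 = 10×59 + 7, 59 = 8×7 + 3, 7 = 2×3 + 1, 3 = 3×1).
1 divides 58, so solutions exist.
Back-substituting, 3641×(-172) + 597×(1049) = 1.
Scale by 58/1 = 58: (m₀, n₀) = (-9976, 60842).
General solution: m = -9976 + 597t, n = 60842 - 3641t for integer t.
m ≥ 0: smallest is -9976 mod 597 = 173 (at t = 17), with n = -1055.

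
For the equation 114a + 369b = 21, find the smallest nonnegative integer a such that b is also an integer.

gcd(369, 114):
  369 = 3*114 + 27
  114 = 4*27 + 6
  27 = 4*6 + 3
  6 = 2*3
so gcd(369, 114) = 3.
3 divides 21, so solutions exist.
Back-substitute for Bézout coefficients:
  3 = 27 - 4*6
  ... = 114*(-55) + 369*(17)
Scale by 21/3 = 7: (a₀, b₀) = (-385, 119).
General solution: a = -385 + 123t, b = 119 - 38t for integer t.
a ≥ 0: smallest is -385 mod 123 = 107 (at t = 4), with b = -33.

107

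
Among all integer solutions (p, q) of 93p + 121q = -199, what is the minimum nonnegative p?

gcd(121, 93) = 1  (121 = 1*93 + 28, 93 = 3*28 + 9, 28 = 3*9 + 1, 9 = 9*1).
1 divides -199, so solutions exist.
Back-substituting, 93*(-13) + 121*(10) = 1.
Scale by -199/1 = -199: (p₀, q₀) = (2587, -1990).
General solution: p = 2587 + 121t, q = -1990 - 93t for integer t.
p ≥ 0: smallest is 2587 mod 121 = 46 (at t = -21), with q = -37.

46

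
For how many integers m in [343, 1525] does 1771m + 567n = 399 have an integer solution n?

gcd(1771, 567) = 7  (1771 = 3*567 + 70, 567 = 8*70 + 7, 70 = 10*7).
Back-substituting, 1771*(-8) + 567*(25) = 7.
Scale by 57: particular solution (-456, 1425); reduce m mod 81: (30, -93).
General solution: m = 30 + 81t, n = -93 - 253t for integer t.
343 ≤ 30 + 81t ≤ 1525 gives t ∈ [4, 18], which is 15 values.

15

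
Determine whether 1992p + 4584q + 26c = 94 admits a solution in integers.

yes

gcd(4584, 1992) = 24  (4584 = 2×1992 + 600, 1992 = 3×600 + 192, 600 = 3×192 + 24, 192 = 8×24).
gcd(24, 26) = 2.
2 divides 94, so integer solutions exist.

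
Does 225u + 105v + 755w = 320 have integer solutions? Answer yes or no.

gcd(225, 105) = 15  (225 = 2·105 + 15, 105 = 7·15).
gcd(15, 755) = 5.
5 divides 320, so integer solutions exist.

yes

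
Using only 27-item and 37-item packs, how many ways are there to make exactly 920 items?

1

Need nonnegative integers with 27j + 37k = 920.
gcd(27, 37) = 1, and 27·(11) + 37·(-8) = 1.
So (j₀, k₀) = (10120, -7360); general j = 10120 + 37t, k = -7360 - 27t.
j ≥ 0 ⇒ t ≥ -273; k ≥ 0 ⇒ t ≤ -273. That's 1 value of t.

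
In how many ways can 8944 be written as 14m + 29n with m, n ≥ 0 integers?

gcd(29, 14) = 1  (29 = 2×14 + 1, 14 = 14×1).
Back-substituting, 14×(-2) + 29×(1) = 1.
Scale by 8944: one solution is (-17888, 8944). Reduce m mod 29: (5, 306).
General: m = 5 + 29t, n = 306 - 14t.
m ≥ 0 ⇒ t ≥ 0; n ≥ 0 ⇒ t ≤ 21. So t ∈ [0, 21]: 22 solutions.

22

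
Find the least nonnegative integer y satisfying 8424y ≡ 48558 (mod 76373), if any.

69144

gcd(76373, 8424) = 1.
1 divides 48558, so solutions exist.
By Bézout, 8424·(-15494) + 76373·(1709) = 1.
So 8424·(-15494) ≡ 1 (mod 76373); multiply by 48558: y ≡ -752357652 (mod 76373).
Smallest nonnegative: y = -752357652 mod 76373 = 69144.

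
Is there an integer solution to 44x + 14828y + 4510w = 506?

gcd(14828, 44) = 44.
gcd(44, 4510) = 22.
22 divides 506, so integer solutions exist.

yes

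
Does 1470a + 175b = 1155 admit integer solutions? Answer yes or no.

yes

gcd(1470, 175) = 35  (1470 = 8·175 + 70, 175 = 2·70 + 35, 70 = 2·35).
35 divides 1155, so integer solutions exist.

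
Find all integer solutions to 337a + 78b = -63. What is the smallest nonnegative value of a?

gcd(337, 78) = 1.
1 divides -63, so solutions exist.
By Bézout, 337·(25) + 78·(-108) = 1.
Scale by -63/1 = -63: (a₀, b₀) = (-1575, 6804).
General solution: a = -1575 + 78t, b = 6804 - 337t for integer t.
a ≥ 0: smallest is -1575 mod 78 = 63 (at t = 21), with b = -273.

63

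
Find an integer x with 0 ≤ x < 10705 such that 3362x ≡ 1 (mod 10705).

gcd(10705, 3362):
  10705 = 3×3362 + 619
  3362 = 5×619 + 267
  619 = 2×267 + 85
  267 = 3×85 + 12
  85 = 7×12 + 1
  12 = 12×1
so gcd(10705, 3362) = 1.
Back-substitute for Bézout coefficients:
  1 = 85 - 7×12
  ... = 3362×(-882) + 10705×(277)
So 3362×-882 ≡ 1 (mod 10705), and -882 mod 10705 = 9823.

9823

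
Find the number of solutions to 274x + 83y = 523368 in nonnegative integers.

gcd(274, 83) = 1  (274 = 3*83 + 25, 83 = 3*25 + 8, 25 = 3*8 + 1, 8 = 8*1).
Back-substituting, 274*(10) + 83*(-33) = 1.
Scale by 523368: one solution is (5233680, -17271144). Reduce x mod 83: (32, 6200).
General: x = 32 + 83t, y = 6200 - 274t.
x ≥ 0 ⇒ t ≥ 0; y ≥ 0 ⇒ t ≤ 22. So t ∈ [0, 22]: 23 solutions.

23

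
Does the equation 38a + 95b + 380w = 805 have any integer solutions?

no

gcd(95, 38) = 19  (95 = 2×38 + 19, 38 = 2×19).
gcd(19, 380) = 19.
19 does not divide 805 (remainder 7), so no integer solutions.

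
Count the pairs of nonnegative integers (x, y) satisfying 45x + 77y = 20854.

gcd(77, 45) = 1.
By Bézout, 45·(12) + 77·(-7) = 1.
One solution: (75, 227).
General: x = 75 + 77t, y = 227 - 45t.
x ≥ 0 ⇒ t ≥ 0; y ≥ 0 ⇒ t ≤ 5. So t ∈ [0, 5]: 6 solutions.

6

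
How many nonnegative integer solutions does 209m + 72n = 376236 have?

25

gcd(209, 72):
  209 = 2×72 + 65
  72 = 1×65 + 7
  65 = 9×7 + 2
  7 = 3×2 + 1
  2 = 2×1
so gcd(209, 72) = 1.
Back-substitute for Bézout coefficients:
  1 = 7 - 3×2
  ... = 209×(-31) + 72×(90)
Scale by 376236: one solution is (-11663316, 33861240). Reduce m mod 72: (36, 5121).
General: m = 36 + 72t, n = 5121 - 209t.
m ≥ 0 ⇒ t ≥ 0; n ≥ 0 ⇒ t ≤ 24. So t ∈ [0, 24]: 25 solutions.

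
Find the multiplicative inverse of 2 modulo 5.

gcd(5, 2) = 1  (5 = 2*2 + 1, 2 = 2*1).
Back-substituting, 2*(-2) + 5*(1) = 1.
So 2*-2 ≡ 1 (mod 5), and -2 mod 5 = 3.

3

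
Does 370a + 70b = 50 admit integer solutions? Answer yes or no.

yes

gcd(370, 70) = 10.
10 divides 50, so integer solutions exist.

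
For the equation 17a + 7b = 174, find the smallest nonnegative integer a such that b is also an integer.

2

gcd(17, 7) = 1  (17 = 2×7 + 3, 7 = 2×3 + 1, 3 = 3×1).
1 divides 174, so solutions exist.
Back-substituting, 17×(-2) + 7×(5) = 1.
Scale by 174/1 = 174: (a₀, b₀) = (-348, 870).
General solution: a = -348 + 7t, b = 870 - 17t for integer t.
a ≥ 0: smallest is -348 mod 7 = 2 (at t = 50), with b = 20.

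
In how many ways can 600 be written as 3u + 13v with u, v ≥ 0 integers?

16

gcd(13, 3):
  13 = 4*3 + 1
  3 = 3*1
so gcd(13, 3) = 1.
Back-substitute for Bézout coefficients:
  1 = 13 - 4*3
  ... = 3*(-4) + 13*(1)
Scale by 600: one solution is (-2400, 600). Reduce u mod 13: (5, 45).
General: u = 5 + 13t, v = 45 - 3t.
u ≥ 0 ⇒ t ≥ 0; v ≥ 0 ⇒ t ≤ 15. So t ∈ [0, 15]: 16 solutions.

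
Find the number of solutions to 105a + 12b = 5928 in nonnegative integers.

15

gcd(105, 12) = 3  (105 = 8×12 + 9, 12 = 1×9 + 3, 9 = 3×3).
Back-substituting, 105×(-1) + 12×(9) = 3.
Scale by 1976: one solution is (-1976, 17784). Reduce a mod 4: (0, 494).
General: a = 0 + 4t, b = 494 - 35t.
a ≥ 0 ⇒ t ≥ 0; b ≥ 0 ⇒ t ≤ 14. So t ∈ [0, 14]: 15 solutions.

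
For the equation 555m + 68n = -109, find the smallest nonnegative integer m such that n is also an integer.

gcd(555, 68):
  555 = 8×68 + 11
  68 = 6×11 + 2
  11 = 5×2 + 1
  2 = 2×1
so gcd(555, 68) = 1.
1 divides -109, so solutions exist.
Back-substitute for Bézout coefficients:
  1 = 11 - 5×2
  ... = 555×(31) + 68×(-253)
Scale by -109/1 = -109: (m₀, n₀) = (-3379, 27577).
General solution: m = -3379 + 68t, n = 27577 - 555t for integer t.
m ≥ 0: smallest is -3379 mod 68 = 21 (at t = 50), with n = -173.

21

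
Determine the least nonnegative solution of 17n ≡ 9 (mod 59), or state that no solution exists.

4

gcd(59, 17) = 1  (59 = 3*17 + 8, 17 = 2*8 + 1, 8 = 8*1).
1 divides 9, so solutions exist.
Back-substituting, 17*(7) + 59*(-2) = 1.
So 17*(7) ≡ 1 (mod 59); multiply by 9: n ≡ 63 (mod 59).
Smallest nonnegative: n = 63 mod 59 = 4.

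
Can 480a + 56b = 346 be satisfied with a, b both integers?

no

gcd(480, 56) = 8  (480 = 8×56 + 32, 56 = 1×32 + 24, 32 = 1×24 + 8, 24 = 3×8).
8 does not divide 346 (remainder 2), so no integer solutions.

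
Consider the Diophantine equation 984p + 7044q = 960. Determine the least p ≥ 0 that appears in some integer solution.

gcd(7044, 984):
  7044 = 7×984 + 156
  984 = 6×156 + 48
  156 = 3×48 + 12
  48 = 4×12
so gcd(7044, 984) = 12.
12 divides 960, so solutions exist.
Back-substitute for Bézout coefficients:
  12 = 156 - 3×48
  ... = 984×(-136) + 7044×(19)
Scale by 960/12 = 80: (p₀, q₀) = (-10880, 1520).
General solution: p = -10880 + 587t, q = 1520 - 82t for integer t.
p ≥ 0: smallest is -10880 mod 587 = 273 (at t = 19), with q = -38.

273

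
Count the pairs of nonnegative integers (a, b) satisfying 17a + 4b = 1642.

24

gcd(17, 4):
  17 = 4*4 + 1
  4 = 4*1
so gcd(17, 4) = 1.
Back-substitute for Bézout coefficients:
  1 = 17 - 4*4
  ... = 17*(1) + 4*(-4)
Scale by 1642: one solution is (1642, -6568). Reduce a mod 4: (2, 402).
General: a = 2 + 4t, b = 402 - 17t.
a ≥ 0 ⇒ t ≥ 0; b ≥ 0 ⇒ t ≤ 23. So t ∈ [0, 23]: 24 solutions.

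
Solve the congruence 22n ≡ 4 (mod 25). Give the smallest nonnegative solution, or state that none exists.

7

gcd(25, 22):
  25 = 1·22 + 3
  22 = 7·3 + 1
  3 = 3·1
so gcd(25, 22) = 1.
1 divides 4, so solutions exist.
Back-substitute for Bézout coefficients:
  1 = 22 - 7·3
  ... = 22·(8) + 25·(-7)
So 22·(8) ≡ 1 (mod 25); multiply by 4: n ≡ 32 (mod 25).
Smallest nonnegative: n = 32 mod 25 = 7.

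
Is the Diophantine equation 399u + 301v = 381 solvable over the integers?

gcd(399, 301):
  399 = 1*301 + 98
  301 = 3*98 + 7
  98 = 14*7
so gcd(399, 301) = 7.
7 does not divide 381 (remainder 3), so no integer solutions.

no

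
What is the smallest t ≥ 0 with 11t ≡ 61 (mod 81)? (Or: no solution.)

35

gcd(81, 11) = 1.
1 divides 61, so solutions exist.
By Bézout, 11·(-22) + 81·(3) = 1.
So 11·(-22) ≡ 1 (mod 81); multiply by 61: t ≡ -1342 (mod 81).
Smallest nonnegative: t = -1342 mod 81 = 35.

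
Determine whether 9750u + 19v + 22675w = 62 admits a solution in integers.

gcd(9750, 19) = 1  (9750 = 513·19 + 3, 19 = 6·3 + 1, 3 = 3·1).
gcd(1, 22675) = 1.
1 divides 62, so integer solutions exist.

yes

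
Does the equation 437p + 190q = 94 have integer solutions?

gcd(437, 190) = 19  (437 = 2*190 + 57, 190 = 3*57 + 19, 57 = 3*19).
19 does not divide 94 (remainder 18), so no integer solutions.

no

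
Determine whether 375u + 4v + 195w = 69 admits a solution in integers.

gcd(375, 4):
  375 = 93*4 + 3
  4 = 1*3 + 1
  3 = 3*1
so gcd(375, 4) = 1.
gcd(1, 195) = 1.
1 divides 69, so integer solutions exist.

yes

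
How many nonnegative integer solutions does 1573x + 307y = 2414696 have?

gcd(1573, 307) = 1  (1573 = 5*307 + 38, 307 = 8*38 + 3, 38 = 12*3 + 2, 3 = 1*2 + 1, 2 = 2*1).
Back-substituting, 1573*(-105) + 307*(538) = 1.
Scale by 2414696: one solution is (-253543080, 1299106448). Reduce x mod 307: (238, 6646).
General: x = 238 + 307t, y = 6646 - 1573t.
x ≥ 0 ⇒ t ≥ 0; y ≥ 0 ⇒ t ≤ 4. So t ∈ [0, 4]: 5 solutions.

5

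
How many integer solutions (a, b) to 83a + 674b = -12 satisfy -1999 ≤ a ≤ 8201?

gcd(674, 83) = 1.
By Bézout, 83·(-203) + 674·(25) = 1.
Particular solution: (414, -51).
General solution: a = 414 + 674t, b = -51 - 83t for integer t.
-1999 ≤ 414 + 674t ≤ 8201 gives t ∈ [-3, 11], which is 15 values.

15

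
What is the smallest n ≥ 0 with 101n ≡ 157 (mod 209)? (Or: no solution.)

gcd(209, 101):
  209 = 2·101 + 7
  101 = 14·7 + 3
  7 = 2·3 + 1
  3 = 3·1
so gcd(209, 101) = 1.
1 divides 157, so solutions exist.
Back-substitute for Bézout coefficients:
  1 = 7 - 2·3
  ... = 101·(-60) + 209·(29)
So 101·(-60) ≡ 1 (mod 209); multiply by 157: n ≡ -9420 (mod 209).
Smallest nonnegative: n = -9420 mod 209 = 194.

194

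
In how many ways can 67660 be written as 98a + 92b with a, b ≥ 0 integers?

gcd(98, 92):
  98 = 1*92 + 6
  92 = 15*6 + 2
  6 = 3*2
so gcd(98, 92) = 2.
Back-substitute for Bézout coefficients:
  2 = 92 - 15*6
  ... = 98*(-15) + 92*(16)
Scale by 33830: one solution is (-507450, 541280). Reduce a mod 46: (22, 712).
General: a = 22 + 46t, b = 712 - 49t.
a ≥ 0 ⇒ t ≥ 0; b ≥ 0 ⇒ t ≤ 14. So t ∈ [0, 14]: 15 solutions.

15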